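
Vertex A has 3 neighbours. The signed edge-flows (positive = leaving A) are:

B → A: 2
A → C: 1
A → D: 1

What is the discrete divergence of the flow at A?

Divergence = sum of outgoing flows = (-2) + 1 + 1 = 0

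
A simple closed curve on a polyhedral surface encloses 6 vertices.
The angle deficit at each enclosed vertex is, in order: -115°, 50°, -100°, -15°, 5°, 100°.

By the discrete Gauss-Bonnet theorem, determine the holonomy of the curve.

Holonomy = total enclosed curvature = (-115°) + 50° + (-100°) + (-15°) + 5° + 100° = -75°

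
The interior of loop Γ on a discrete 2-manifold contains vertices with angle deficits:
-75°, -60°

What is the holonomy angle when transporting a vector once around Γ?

Holonomy = total enclosed curvature = (-75°) + (-60°) = -135°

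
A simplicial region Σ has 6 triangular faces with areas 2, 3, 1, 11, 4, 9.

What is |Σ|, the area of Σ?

2 + 3 + 1 + 11 + 4 + 9 = 30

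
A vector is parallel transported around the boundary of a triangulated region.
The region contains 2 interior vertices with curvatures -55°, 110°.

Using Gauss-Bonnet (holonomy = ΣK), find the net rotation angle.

Holonomy = total enclosed curvature = (-55°) + 110° = 55°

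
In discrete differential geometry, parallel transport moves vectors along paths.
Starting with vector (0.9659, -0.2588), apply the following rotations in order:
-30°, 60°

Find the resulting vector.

Total rotation: (-30°) + 60° = 30°. Final vector: (0.9659, 0.2588)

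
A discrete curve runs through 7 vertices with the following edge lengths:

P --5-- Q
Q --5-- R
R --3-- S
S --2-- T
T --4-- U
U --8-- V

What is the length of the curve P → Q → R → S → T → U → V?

Arc length = 5 + 5 + 3 + 2 + 4 + 8 = 27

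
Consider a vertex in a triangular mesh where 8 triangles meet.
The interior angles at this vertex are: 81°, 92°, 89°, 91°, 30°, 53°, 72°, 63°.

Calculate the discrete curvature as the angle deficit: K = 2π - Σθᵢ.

Sum of angles = 571°. K = 360° - 571° = -211° = -211π/180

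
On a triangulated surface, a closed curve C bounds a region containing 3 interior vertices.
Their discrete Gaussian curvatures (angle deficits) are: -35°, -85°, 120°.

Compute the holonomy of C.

Holonomy = total enclosed curvature = (-35°) + (-85°) + 120° = 0°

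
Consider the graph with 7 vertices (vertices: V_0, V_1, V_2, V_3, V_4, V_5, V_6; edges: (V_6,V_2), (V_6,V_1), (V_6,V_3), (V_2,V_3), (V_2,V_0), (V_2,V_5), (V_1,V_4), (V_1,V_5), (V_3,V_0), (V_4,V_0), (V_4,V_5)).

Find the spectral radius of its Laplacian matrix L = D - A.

Degrees: deg(V_0) = 3, deg(V_1) = 3, deg(V_2) = 4, deg(V_3) = 3, deg(V_4) = 3, deg(V_5) = 3, deg(V_6) = 3.
L = D − A with rows/columns ordered (V_0, V_1, V_2, V_3, V_4, V_5, V_6):
  [ 3,  0, -1, -1, -1,  0,  0]
  [ 0,  3,  0,  0, -1, -1, -1]
  [-1,  0,  4, -1,  0, -1, -1]
  [-1,  0, -1,  3,  0,  0, -1]
  [-1, -1,  0,  0,  3, -1,  0]
  [ 0, -1, -1,  0, -1,  3,  0]
  [ 0, -1, -1, -1,  0,  0,  3]
Characteristic polynomial: det(λI − L) = λ(λ² − 6λ + 7)(λ² − 7λ + 11)(λ² − 9λ + 19).
Roots: λ = 0; (λ² − 6λ + 7) = 0 ⇒ λ = 3 ± √2 ≈ 1.5858, 4.4142; (λ² − 7λ + 11) = 0 ⇒ λ = (7 ± √5)/2 ≈ 2.382, 4.618; (λ² − 9λ + 19) = 0 ⇒ λ = (9 ± √5)/2 ≈ 3.382, 5.618.
(Check: the roots sum (with multiplicity) to 22, matching trace L = Σdeg = 2·11 = 22.)
Laplacian eigenvalues: [0.0, 1.5858, 2.382, 3.382, 4.4142, 4.618, 5.618]. Largest eigenvalue (spectral radius) = 5.618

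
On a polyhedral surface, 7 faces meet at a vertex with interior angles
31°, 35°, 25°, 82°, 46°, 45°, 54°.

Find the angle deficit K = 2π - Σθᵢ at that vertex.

Sum of angles = 318°. K = 360° - 318° = 42° = 7π/30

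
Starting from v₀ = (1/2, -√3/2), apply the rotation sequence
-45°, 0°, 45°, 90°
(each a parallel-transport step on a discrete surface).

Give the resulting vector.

Total rotation: (-45°) + 0° + 45° + 90° = 90°. Final vector: (0.8660, 0.5000)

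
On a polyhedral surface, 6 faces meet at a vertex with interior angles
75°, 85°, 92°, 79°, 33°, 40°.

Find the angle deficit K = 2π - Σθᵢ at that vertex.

Sum of angles = 404°. K = 360° - 404° = -44° = -11π/45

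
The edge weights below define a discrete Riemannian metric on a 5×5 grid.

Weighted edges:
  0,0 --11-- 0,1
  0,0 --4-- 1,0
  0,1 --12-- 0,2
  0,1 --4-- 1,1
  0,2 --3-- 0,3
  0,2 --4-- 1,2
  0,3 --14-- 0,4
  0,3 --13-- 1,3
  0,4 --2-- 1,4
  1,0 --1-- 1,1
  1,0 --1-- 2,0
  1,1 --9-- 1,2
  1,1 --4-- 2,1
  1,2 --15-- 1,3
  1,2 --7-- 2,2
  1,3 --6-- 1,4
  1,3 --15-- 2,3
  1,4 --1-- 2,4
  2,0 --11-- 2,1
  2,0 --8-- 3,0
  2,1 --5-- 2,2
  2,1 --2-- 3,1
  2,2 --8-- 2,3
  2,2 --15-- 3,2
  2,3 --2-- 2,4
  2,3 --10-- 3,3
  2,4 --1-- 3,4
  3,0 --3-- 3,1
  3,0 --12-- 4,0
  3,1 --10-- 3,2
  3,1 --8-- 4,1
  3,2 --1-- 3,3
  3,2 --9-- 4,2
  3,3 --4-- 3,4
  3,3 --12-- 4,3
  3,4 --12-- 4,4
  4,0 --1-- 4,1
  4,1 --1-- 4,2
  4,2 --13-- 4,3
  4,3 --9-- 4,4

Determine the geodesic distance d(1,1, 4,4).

Shortest path: 1,1 → 2,1 → 2,2 → 2,3 → 2,4 → 3,4 → 4,4, total weight = 32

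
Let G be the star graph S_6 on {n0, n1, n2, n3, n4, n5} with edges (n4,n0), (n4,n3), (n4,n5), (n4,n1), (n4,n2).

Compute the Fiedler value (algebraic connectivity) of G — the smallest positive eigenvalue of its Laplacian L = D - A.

The star S_6 is the complete bipartite graph K_{1,5} (one hub of degree 5, 5 leaves of degree 1). The Laplacian spectrum of K_{p,q} is 0, p (multiplicity q−1), q (multiplicity p−1), p+q. With p = 1, q = 5: 0 once, 1 with multiplicity 4, and 6 once. (Check: trace L = sum of degrees = 10 = 4·1 + 6.)
Laplacian eigenvalues: [0.0, 1.0, 1.0, 1.0, 1.0, 6.0]. Algebraic connectivity (smallest non-zero eigenvalue) = 1.0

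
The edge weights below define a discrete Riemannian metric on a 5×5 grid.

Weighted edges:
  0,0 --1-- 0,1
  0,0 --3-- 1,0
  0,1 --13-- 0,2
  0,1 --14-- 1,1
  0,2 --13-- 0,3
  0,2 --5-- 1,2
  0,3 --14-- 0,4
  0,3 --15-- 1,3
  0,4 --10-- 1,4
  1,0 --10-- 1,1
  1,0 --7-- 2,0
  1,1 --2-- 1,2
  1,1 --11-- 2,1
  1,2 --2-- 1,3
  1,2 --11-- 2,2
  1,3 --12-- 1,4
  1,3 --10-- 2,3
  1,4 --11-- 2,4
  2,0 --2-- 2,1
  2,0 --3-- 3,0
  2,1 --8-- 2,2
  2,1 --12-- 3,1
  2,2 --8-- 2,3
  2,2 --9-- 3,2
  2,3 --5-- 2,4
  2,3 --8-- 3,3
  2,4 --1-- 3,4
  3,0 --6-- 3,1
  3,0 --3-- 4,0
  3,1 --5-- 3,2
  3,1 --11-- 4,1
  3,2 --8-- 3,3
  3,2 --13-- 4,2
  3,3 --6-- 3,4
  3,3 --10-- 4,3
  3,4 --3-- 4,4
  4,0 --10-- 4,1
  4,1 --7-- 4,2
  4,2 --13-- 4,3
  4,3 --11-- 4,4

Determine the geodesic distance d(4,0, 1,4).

Shortest path: 4,0 → 3,0 → 2,0 → 2,1 → 1,1 → 1,2 → 1,3 → 1,4, total weight = 35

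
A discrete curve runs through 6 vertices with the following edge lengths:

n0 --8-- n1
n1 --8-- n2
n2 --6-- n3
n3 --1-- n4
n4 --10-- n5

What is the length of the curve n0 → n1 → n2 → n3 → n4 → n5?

Arc length = 8 + 8 + 6 + 1 + 10 = 33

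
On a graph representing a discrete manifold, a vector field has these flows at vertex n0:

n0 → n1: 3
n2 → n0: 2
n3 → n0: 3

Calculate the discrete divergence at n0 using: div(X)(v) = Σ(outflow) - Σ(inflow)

Divergence = sum of outgoing flows = 3 + (-2) + (-3) = -2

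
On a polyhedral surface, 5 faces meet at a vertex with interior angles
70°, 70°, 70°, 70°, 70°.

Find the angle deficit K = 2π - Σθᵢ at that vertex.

Sum of angles = 350°. K = 360° - 350° = 10°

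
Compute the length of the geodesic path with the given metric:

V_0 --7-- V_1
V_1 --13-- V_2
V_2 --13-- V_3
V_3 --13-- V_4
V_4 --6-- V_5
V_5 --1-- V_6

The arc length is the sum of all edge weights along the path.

Arc length = 7 + 13 + 13 + 13 + 6 + 1 = 53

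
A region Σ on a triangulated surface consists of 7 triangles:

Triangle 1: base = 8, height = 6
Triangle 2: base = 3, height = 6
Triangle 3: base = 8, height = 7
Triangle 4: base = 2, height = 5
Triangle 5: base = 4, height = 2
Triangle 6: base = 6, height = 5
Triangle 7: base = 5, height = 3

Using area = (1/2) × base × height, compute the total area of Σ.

(1/2)×8×6 + (1/2)×3×6 + (1/2)×8×7 + (1/2)×2×5 + (1/2)×4×2 + (1/2)×6×5 + (1/2)×5×3 = 92.5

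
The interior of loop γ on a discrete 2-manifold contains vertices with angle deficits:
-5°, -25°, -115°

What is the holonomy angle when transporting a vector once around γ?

Holonomy = total enclosed curvature = (-5°) + (-25°) + (-115°) = -145°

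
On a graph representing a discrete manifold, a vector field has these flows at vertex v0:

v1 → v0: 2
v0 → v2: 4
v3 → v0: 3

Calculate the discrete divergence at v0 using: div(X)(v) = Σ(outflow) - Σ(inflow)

Divergence = sum of outgoing flows = (-2) + 4 + (-3) = -1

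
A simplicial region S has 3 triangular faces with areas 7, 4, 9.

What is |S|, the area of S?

7 + 4 + 9 = 20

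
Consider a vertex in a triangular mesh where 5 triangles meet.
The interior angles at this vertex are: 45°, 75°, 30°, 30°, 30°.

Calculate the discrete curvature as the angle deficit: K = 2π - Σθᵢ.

Sum of angles = 210°. K = 360° - 210° = 150° = 5π/6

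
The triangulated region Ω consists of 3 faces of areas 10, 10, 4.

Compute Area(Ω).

10 + 10 + 4 = 24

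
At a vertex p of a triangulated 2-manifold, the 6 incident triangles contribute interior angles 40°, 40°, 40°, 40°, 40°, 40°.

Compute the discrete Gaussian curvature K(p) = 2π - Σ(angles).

Sum of angles = 240°. K = 360° - 240° = 120° = 2π/3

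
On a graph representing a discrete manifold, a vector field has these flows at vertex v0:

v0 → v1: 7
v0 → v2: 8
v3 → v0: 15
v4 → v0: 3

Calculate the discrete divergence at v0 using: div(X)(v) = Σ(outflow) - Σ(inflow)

Divergence = sum of outgoing flows = 7 + 8 + (-15) + (-3) = -3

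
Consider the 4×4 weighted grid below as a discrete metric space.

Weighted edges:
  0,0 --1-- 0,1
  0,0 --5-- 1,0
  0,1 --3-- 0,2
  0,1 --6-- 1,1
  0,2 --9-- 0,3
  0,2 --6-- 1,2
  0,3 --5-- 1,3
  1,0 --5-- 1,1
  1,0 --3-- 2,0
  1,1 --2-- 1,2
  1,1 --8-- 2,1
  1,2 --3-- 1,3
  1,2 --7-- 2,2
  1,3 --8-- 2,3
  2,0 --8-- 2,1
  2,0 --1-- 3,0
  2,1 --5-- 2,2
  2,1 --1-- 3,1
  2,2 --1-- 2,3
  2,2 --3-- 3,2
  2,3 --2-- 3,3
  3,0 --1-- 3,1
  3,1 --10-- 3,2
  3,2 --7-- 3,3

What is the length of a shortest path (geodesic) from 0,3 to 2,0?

Shortest path: 0,3 → 1,3 → 1,2 → 1,1 → 1,0 → 2,0, total weight = 18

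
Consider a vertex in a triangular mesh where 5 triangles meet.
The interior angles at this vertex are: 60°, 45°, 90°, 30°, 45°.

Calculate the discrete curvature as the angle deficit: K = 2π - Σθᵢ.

Sum of angles = 270°. K = 360° - 270° = 90°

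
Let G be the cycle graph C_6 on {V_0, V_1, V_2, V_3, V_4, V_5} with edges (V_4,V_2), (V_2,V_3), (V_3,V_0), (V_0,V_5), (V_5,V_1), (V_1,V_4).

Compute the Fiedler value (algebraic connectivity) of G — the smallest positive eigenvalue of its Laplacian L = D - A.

The cycle graph C_n has Laplacian eigenvalues λ_k = 2 − 2cos(2πk/n), k = 0, 1, …, n−1. Here n = 6:
k=0: 2 − 2cos(0) = 0.0; k=1: 2 − 2cos(π/3) = 1.0; k=2: 2 − 2cos(2π/3) = 3.0; k=3: 2 − 2cos(π) = 4.0; k=4: 2 − 2cos(4π/3) = 3.0; k=5: 2 − 2cos(5π/3) = 1.0.
Laplacian eigenvalues: [0.0, 1.0, 1.0, 3.0, 3.0, 4.0]. Algebraic connectivity (smallest non-zero eigenvalue) = 1.0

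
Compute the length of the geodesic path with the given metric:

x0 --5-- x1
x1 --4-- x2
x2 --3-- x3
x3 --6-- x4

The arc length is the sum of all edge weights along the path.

Arc length = 5 + 4 + 3 + 6 = 18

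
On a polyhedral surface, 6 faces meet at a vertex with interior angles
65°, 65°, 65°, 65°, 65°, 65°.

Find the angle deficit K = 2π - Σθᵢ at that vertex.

Sum of angles = 390°. K = 360° - 390° = -30°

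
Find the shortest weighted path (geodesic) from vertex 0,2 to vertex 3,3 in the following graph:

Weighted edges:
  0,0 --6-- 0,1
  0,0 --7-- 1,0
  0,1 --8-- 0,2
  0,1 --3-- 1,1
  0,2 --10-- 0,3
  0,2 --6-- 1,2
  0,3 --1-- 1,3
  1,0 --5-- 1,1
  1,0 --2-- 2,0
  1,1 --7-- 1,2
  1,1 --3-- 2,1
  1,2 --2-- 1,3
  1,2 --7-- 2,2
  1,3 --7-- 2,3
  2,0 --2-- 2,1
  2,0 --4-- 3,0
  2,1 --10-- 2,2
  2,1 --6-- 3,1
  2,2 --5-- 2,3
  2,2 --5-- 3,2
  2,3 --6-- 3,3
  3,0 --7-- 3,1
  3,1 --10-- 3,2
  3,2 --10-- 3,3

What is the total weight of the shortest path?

Shortest path: 0,2 → 1,2 → 1,3 → 2,3 → 3,3, total weight = 21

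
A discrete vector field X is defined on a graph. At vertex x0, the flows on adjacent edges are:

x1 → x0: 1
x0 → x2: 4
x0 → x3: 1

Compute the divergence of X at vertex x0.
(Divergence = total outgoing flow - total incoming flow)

Divergence = sum of outgoing flows = (-1) + 4 + 1 = 4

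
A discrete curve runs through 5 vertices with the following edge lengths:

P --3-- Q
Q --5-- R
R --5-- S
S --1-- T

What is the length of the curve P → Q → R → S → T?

Arc length = 3 + 5 + 5 + 1 = 14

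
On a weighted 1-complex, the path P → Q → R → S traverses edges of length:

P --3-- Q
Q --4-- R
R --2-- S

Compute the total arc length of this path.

Arc length = 3 + 4 + 2 = 9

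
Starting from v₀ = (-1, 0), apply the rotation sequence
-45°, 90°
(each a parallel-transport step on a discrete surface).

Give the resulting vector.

Total rotation: (-45°) + 90° = 45°. Final vector: (-0.7071, -0.7071)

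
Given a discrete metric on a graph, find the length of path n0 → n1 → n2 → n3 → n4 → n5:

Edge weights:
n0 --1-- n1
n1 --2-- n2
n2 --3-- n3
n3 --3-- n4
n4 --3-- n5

Arc length = 1 + 2 + 3 + 3 + 3 = 12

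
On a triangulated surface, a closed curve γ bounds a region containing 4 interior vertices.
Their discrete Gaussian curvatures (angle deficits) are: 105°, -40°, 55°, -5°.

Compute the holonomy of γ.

Holonomy = total enclosed curvature = 105° + (-40°) + 55° + (-5°) = 115°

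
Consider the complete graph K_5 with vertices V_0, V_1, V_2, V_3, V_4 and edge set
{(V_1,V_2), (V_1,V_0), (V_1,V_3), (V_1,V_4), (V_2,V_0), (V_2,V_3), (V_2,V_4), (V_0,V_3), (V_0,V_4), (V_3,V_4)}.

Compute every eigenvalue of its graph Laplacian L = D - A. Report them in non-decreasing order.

For the complete graph K_n, L = nI − J (J = all-ones matrix). J has eigenvalues n (once, eigenvector 𝟙) and 0 (multiplicity n−1), so L has eigenvalues 0 (once) and n (multiplicity n−1). Here n = 5: eigenvalue 0 once and 5 with multiplicity 4.
Laplacian eigenvalues (increasing order): [0.0, 5.0, 5.0, 5.0, 5.0]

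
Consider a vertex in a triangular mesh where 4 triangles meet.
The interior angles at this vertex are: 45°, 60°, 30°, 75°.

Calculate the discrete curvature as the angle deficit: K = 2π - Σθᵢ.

Sum of angles = 210°. K = 360° - 210° = 150° = 5π/6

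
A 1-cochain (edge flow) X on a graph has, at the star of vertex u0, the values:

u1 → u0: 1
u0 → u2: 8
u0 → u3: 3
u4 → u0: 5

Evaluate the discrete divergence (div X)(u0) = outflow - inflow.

Divergence = sum of outgoing flows = (-1) + 8 + 3 + (-5) = 5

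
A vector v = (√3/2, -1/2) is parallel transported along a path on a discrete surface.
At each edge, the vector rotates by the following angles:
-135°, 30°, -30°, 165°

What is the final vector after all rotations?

Total rotation: (-135°) + 30° + (-30°) + 165° = 30°. Final vector: (1, 0)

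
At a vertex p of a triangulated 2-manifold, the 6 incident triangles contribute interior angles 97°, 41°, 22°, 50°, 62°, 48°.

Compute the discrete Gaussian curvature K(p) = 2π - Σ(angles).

Sum of angles = 320°. K = 360° - 320° = 40° = 2π/9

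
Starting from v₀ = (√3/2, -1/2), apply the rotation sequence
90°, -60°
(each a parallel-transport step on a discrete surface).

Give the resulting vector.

Total rotation: 90° + (-60°) = 30°. Final vector: (1, 0)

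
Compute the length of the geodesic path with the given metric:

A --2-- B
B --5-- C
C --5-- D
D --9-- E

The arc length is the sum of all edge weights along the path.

Arc length = 2 + 5 + 5 + 9 = 21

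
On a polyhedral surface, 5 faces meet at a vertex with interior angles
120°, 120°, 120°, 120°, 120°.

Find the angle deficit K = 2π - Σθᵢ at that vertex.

Sum of angles = 600°. K = 360° - 600° = -240°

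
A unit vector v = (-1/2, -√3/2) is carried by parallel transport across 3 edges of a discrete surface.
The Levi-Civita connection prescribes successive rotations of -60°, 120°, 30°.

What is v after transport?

Total rotation: (-60°) + 120° + 30° = 90°. Final vector: (0.8660, -0.5000)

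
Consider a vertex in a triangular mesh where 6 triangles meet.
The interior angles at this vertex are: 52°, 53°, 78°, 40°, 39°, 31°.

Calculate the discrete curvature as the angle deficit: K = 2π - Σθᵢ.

Sum of angles = 293°. K = 360° - 293° = 67° = 67π/180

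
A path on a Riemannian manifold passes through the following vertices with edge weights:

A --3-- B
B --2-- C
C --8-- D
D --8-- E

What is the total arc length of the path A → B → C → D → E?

Arc length = 3 + 2 + 8 + 8 = 21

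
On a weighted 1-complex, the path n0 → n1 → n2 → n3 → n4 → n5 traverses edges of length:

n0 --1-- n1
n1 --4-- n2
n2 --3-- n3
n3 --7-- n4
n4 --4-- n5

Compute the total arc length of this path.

Arc length = 1 + 4 + 3 + 7 + 4 = 19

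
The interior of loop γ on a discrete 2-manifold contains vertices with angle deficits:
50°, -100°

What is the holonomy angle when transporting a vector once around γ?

Holonomy = total enclosed curvature = 50° + (-100°) = -50°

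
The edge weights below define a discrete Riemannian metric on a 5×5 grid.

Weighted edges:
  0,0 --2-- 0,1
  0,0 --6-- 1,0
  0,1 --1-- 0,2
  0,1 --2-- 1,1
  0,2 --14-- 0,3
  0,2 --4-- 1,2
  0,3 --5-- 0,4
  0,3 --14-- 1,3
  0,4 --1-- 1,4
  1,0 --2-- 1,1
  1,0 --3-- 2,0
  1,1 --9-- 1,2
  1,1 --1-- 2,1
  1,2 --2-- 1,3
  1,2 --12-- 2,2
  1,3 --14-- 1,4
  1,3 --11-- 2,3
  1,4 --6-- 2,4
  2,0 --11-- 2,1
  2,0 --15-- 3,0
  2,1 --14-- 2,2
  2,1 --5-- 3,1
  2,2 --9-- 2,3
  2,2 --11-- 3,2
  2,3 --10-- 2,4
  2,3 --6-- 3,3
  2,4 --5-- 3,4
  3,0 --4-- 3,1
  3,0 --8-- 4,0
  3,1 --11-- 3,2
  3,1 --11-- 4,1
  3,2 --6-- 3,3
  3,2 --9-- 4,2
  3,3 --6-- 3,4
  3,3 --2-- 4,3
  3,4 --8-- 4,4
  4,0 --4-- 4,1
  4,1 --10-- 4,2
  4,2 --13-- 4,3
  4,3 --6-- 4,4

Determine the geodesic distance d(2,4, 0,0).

Shortest path: 2,4 → 1,4 → 0,4 → 0,3 → 0,2 → 0,1 → 0,0, total weight = 29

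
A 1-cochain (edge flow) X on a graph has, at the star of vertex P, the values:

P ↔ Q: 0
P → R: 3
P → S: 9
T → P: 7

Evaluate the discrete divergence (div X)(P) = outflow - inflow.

Divergence = sum of outgoing flows = 0 + 3 + 9 + (-7) = 5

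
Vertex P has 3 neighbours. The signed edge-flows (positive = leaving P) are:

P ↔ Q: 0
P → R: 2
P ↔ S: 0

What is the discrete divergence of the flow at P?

Divergence = sum of outgoing flows = 0 + 2 + 0 = 2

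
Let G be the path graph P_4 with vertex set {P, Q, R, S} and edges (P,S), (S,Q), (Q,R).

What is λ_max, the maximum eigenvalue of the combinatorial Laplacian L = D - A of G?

The path graph P_n has Laplacian eigenvalues λ_k = 2 − 2cos(kπ/n), k = 0, 1, …, n−1. Here n = 4:
k=0: 2 − 2cos(0) = 0.0; k=1: 2 − 2cos(π/4) = 0.5858; k=2: 2 − 2cos(π/2) = 2.0; k=3: 2 − 2cos(3π/4) = 3.4142.
Laplacian eigenvalues: [0.0, 0.5858, 2.0, 3.4142]. Largest eigenvalue (spectral radius) = 3.4142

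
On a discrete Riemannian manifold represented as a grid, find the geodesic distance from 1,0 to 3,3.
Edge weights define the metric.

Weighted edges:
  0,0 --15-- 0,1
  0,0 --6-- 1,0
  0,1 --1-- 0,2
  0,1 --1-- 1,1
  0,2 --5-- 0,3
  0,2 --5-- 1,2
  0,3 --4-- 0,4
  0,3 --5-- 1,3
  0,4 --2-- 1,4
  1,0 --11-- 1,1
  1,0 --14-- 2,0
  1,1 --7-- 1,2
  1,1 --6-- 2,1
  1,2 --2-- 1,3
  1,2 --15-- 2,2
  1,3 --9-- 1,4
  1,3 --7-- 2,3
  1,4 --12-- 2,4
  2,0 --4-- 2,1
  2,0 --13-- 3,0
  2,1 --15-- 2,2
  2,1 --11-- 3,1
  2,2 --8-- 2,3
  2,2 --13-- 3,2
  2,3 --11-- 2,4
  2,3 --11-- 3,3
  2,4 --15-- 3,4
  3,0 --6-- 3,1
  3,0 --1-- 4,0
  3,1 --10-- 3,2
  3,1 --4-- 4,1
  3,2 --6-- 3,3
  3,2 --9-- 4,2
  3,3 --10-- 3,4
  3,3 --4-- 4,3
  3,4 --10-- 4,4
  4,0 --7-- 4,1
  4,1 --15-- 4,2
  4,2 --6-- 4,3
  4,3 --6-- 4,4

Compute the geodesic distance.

Shortest path: 1,0 → 1,1 → 1,2 → 1,3 → 2,3 → 3,3, total weight = 38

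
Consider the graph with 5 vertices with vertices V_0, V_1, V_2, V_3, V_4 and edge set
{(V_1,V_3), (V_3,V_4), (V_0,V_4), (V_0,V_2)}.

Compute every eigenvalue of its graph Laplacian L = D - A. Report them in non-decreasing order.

Degrees: deg(V_0) = 2, deg(V_1) = 1, deg(V_2) = 1, deg(V_3) = 2, deg(V_4) = 2.
L = D − A with rows/columns ordered (V_0, V_1, V_2, V_3, V_4):
  [ 2,  0, -1,  0, -1]
  [ 0,  1,  0, -1,  0]
  [-1,  0,  1,  0,  0]
  [ 0, -1,  0,  2, -1]
  [-1,  0,  0, -1,  2]
Characteristic polynomial: det(λI − L) = λ(λ² − 3λ + 1)(λ² − 5λ + 5).
Roots: λ = 0; (λ² − 3λ + 1) = 0 ⇒ λ = (3 ± √5)/2 ≈ 0.382, 2.618; (λ² − 5λ + 5) = 0 ⇒ λ = (5 ± √5)/2 ≈ 1.382, 3.618.
(Check: the roots sum (with multiplicity) to 8, matching trace L = Σdeg = 2·4 = 8.)
Laplacian eigenvalues (increasing order): [0.0, 0.382, 1.382, 2.618, 3.618]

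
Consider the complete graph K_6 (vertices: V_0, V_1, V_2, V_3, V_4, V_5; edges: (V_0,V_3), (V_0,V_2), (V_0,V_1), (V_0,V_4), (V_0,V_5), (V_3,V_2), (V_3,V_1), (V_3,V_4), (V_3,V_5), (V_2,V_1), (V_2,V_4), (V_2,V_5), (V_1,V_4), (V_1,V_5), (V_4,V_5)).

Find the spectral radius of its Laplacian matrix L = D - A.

For the complete graph K_n, L = nI − J (J = all-ones matrix). J has eigenvalues n (once, eigenvector 𝟙) and 0 (multiplicity n−1), so L has eigenvalues 0 (once) and n (multiplicity n−1). Here n = 6: eigenvalue 0 once and 6 with multiplicity 5.
Laplacian eigenvalues: [0.0, 6.0, 6.0, 6.0, 6.0, 6.0]. Largest eigenvalue (spectral radius) = 6.0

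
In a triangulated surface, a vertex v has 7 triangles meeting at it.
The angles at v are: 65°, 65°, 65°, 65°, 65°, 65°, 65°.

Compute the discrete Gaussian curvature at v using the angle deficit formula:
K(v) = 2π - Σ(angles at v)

Sum of angles = 455°. K = 360° - 455° = -95°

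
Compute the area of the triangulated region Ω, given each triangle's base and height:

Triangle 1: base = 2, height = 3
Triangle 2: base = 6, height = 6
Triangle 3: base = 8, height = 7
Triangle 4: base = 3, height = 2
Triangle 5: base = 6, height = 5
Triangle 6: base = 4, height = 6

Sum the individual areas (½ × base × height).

(1/2)×2×3 + (1/2)×6×6 + (1/2)×8×7 + (1/2)×3×2 + (1/2)×6×5 + (1/2)×4×6 = 79.0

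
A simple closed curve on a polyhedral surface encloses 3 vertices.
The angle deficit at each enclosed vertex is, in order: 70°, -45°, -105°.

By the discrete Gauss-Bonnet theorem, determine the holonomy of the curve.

Holonomy = total enclosed curvature = 70° + (-45°) + (-105°) = -80°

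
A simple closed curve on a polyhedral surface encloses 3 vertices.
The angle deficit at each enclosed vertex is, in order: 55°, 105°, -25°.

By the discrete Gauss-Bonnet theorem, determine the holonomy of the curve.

Holonomy = total enclosed curvature = 55° + 105° + (-25°) = 135°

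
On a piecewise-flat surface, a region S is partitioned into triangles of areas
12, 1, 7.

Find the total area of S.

12 + 1 + 7 = 20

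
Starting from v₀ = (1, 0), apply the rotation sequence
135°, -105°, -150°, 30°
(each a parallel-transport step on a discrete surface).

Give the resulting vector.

Total rotation: 135° + (-105°) + (-150°) + 30° = -90°. Final vector: (0, -1)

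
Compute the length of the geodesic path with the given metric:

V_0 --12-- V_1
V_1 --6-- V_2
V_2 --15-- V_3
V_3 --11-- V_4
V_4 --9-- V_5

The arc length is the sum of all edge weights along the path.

Arc length = 12 + 6 + 15 + 11 + 9 = 53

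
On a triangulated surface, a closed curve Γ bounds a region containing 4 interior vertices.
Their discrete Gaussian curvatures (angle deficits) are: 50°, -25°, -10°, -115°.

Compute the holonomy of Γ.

Holonomy = total enclosed curvature = 50° + (-25°) + (-10°) + (-115°) = -100°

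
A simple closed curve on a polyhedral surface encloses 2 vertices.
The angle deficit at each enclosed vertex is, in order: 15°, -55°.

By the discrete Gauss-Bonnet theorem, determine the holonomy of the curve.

Holonomy = total enclosed curvature = 15° + (-55°) = -40°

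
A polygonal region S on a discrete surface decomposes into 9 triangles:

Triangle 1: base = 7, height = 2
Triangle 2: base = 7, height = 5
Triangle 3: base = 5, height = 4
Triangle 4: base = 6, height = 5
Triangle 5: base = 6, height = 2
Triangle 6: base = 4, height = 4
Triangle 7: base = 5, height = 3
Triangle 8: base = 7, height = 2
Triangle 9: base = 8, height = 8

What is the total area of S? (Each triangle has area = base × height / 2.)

(1/2)×7×2 + (1/2)×7×5 + (1/2)×5×4 + (1/2)×6×5 + (1/2)×6×2 + (1/2)×4×4 + (1/2)×5×3 + (1/2)×7×2 + (1/2)×8×8 = 110.0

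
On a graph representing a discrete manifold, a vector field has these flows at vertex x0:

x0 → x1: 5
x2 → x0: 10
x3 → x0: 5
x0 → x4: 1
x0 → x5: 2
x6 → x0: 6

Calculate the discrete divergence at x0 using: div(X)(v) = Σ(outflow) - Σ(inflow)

Divergence = sum of outgoing flows = 5 + (-10) + (-5) + 1 + 2 + (-6) = -13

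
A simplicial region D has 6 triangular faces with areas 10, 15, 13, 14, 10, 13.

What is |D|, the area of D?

10 + 15 + 13 + 14 + 10 + 13 = 75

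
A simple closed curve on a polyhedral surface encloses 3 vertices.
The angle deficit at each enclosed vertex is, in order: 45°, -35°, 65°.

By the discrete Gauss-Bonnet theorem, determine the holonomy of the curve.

Holonomy = total enclosed curvature = 45° + (-35°) + 65° = 75°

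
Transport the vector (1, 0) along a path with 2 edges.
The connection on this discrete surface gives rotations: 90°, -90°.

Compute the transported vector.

Total rotation: 90° + (-90°) = 0°. Final vector: (1, 0)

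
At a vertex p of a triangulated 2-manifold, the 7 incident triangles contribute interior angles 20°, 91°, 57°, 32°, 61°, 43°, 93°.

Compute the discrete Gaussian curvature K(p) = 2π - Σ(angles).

Sum of angles = 397°. K = 360° - 397° = -37° = -37π/180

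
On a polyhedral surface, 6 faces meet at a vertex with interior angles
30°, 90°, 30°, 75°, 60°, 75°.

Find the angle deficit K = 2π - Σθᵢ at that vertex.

Sum of angles = 360°. K = 360° - 360° = 0° = 0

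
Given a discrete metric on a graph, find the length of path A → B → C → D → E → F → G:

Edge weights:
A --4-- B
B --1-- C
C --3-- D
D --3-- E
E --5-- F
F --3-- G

Arc length = 4 + 1 + 3 + 3 + 5 + 3 = 19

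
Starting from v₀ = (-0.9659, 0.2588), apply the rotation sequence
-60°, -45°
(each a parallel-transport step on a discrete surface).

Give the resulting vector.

Total rotation: (-60°) + (-45°) = -105°. Final vector: (0.5000, 0.8660)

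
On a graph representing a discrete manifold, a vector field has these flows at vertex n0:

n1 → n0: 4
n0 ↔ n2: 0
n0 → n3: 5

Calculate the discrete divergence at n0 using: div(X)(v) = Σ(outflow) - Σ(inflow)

Divergence = sum of outgoing flows = (-4) + 0 + 5 = 1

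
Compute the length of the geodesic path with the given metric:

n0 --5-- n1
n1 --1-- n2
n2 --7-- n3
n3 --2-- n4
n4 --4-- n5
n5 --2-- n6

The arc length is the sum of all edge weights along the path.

Arc length = 5 + 1 + 7 + 2 + 4 + 2 = 21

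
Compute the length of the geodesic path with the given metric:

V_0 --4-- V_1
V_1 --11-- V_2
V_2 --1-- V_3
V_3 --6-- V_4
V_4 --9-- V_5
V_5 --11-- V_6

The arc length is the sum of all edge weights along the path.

Arc length = 4 + 11 + 1 + 6 + 9 + 11 = 42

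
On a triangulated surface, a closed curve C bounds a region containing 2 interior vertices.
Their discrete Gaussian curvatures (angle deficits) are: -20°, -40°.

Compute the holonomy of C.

Holonomy = total enclosed curvature = (-20°) + (-40°) = -60°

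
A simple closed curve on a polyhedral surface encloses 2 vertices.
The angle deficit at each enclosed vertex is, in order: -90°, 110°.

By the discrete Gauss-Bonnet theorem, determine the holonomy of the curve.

Holonomy = total enclosed curvature = (-90°) + 110° = 20°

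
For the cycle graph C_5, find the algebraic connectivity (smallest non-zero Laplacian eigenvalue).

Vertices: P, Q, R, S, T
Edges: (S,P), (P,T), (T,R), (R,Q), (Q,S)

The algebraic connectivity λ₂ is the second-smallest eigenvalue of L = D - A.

The cycle graph C_n has Laplacian eigenvalues λ_k = 2 − 2cos(2πk/n), k = 0, 1, …, n−1. Here n = 5:
k=0: 2 − 2cos(0) = 0.0; k=1: 2 − 2cos(2π/5) = 1.382; k=2: 2 − 2cos(4π/5) = 3.618; k=3: 2 − 2cos(6π/5) = 3.618; k=4: 2 − 2cos(8π/5) = 1.382.
Laplacian eigenvalues: [0.0, 1.382, 1.382, 3.618, 3.618]. Algebraic connectivity (smallest non-zero eigenvalue) = 1.382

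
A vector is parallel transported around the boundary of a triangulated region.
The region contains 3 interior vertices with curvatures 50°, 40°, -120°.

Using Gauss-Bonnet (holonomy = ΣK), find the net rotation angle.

Holonomy = total enclosed curvature = 50° + 40° + (-120°) = -30°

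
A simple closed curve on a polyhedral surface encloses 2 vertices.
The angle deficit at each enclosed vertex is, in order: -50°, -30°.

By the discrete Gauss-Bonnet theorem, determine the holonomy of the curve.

Holonomy = total enclosed curvature = (-50°) + (-30°) = -80°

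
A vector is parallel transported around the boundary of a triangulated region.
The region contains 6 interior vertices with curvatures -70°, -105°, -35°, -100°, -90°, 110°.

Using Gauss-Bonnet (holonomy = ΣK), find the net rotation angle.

Holonomy = total enclosed curvature = (-70°) + (-105°) + (-35°) + (-100°) + (-90°) + 110° = -290°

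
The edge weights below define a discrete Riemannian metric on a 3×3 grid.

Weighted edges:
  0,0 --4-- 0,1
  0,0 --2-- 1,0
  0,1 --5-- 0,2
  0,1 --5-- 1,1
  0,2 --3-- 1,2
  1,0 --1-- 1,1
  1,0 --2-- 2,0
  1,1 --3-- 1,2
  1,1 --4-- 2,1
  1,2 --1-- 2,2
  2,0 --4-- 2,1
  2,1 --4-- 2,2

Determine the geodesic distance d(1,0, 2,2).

Shortest path: 1,0 → 1,1 → 1,2 → 2,2, total weight = 5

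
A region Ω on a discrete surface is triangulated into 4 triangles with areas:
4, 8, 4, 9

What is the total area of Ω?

4 + 8 + 4 + 9 = 25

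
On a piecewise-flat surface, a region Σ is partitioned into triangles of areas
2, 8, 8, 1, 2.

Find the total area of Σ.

2 + 8 + 8 + 1 + 2 = 21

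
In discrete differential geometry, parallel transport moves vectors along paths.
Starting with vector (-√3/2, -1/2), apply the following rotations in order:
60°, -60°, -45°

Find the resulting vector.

Total rotation: 60° + (-60°) + (-45°) = -45°. Final vector: (-0.9659, 0.2588)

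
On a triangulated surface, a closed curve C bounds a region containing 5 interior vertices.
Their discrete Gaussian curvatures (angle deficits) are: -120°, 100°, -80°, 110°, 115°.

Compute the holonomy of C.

Holonomy = total enclosed curvature = (-120°) + 100° + (-80°) + 110° + 115° = 125°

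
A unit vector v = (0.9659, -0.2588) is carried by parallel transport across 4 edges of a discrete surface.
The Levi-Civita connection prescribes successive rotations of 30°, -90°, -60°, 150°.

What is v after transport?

Total rotation: 30° + (-90°) + (-60°) + 150° = 30°. Final vector: (0.9659, 0.2588)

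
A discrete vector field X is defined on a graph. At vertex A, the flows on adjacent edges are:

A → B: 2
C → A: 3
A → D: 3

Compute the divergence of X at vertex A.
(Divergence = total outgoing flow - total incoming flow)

Divergence = sum of outgoing flows = 2 + (-3) + 3 = 2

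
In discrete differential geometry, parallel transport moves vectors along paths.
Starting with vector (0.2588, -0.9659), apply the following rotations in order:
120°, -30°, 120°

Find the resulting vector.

Total rotation: 120° + (-30°) + 120° = 210° ≡ -150° (mod 360°). Final vector: (-0.7071, 0.7071)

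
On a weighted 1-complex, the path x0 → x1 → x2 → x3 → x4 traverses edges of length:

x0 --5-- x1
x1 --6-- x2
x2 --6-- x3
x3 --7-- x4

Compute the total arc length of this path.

Arc length = 5 + 6 + 6 + 7 = 24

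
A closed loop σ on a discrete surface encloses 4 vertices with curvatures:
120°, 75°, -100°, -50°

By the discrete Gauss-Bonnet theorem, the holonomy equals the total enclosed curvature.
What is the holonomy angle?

Holonomy = total enclosed curvature = 120° + 75° + (-100°) + (-50°) = 45°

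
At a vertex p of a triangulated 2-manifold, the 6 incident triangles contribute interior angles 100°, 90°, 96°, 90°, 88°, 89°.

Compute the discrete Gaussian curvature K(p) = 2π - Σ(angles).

Sum of angles = 553°. K = 360° - 553° = -193° = -193π/180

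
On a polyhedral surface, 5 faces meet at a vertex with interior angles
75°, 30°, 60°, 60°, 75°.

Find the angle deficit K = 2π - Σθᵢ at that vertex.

Sum of angles = 300°. K = 360° - 300° = 60°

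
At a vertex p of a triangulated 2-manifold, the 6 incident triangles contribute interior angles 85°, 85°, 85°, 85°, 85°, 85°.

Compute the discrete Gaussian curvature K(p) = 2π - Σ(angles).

Sum of angles = 510°. K = 360° - 510° = -150° = -5π/6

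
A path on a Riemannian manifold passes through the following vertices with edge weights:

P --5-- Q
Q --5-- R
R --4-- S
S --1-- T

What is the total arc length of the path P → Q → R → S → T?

Arc length = 5 + 5 + 4 + 1 = 15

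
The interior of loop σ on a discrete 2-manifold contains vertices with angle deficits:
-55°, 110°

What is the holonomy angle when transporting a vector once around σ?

Holonomy = total enclosed curvature = (-55°) + 110° = 55°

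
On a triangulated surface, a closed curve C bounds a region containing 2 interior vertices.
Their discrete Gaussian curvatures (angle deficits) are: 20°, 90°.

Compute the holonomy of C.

Holonomy = total enclosed curvature = 20° + 90° = 110°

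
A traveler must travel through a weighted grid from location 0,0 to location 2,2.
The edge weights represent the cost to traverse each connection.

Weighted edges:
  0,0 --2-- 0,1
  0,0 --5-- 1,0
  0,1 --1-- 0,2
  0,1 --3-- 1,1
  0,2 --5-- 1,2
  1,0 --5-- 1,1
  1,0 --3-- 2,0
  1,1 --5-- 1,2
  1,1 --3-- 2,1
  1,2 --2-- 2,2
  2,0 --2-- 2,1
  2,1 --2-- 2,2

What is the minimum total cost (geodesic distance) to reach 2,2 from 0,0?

Shortest path: 0,0 → 0,1 → 0,2 → 1,2 → 2,2, total weight = 10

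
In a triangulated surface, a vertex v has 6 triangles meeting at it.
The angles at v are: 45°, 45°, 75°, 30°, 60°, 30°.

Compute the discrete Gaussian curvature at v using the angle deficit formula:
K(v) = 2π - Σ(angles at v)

Sum of angles = 285°. K = 360° - 285° = 75° = 5π/12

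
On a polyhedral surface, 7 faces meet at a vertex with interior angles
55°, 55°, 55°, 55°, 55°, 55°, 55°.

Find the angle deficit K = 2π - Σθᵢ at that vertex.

Sum of angles = 385°. K = 360° - 385° = -25° = -5π/36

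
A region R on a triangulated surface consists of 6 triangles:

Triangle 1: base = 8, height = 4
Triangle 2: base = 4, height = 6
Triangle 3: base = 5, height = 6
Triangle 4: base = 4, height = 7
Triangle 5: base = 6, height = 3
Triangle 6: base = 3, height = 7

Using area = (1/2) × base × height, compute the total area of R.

(1/2)×8×4 + (1/2)×4×6 + (1/2)×5×6 + (1/2)×4×7 + (1/2)×6×3 + (1/2)×3×7 = 76.5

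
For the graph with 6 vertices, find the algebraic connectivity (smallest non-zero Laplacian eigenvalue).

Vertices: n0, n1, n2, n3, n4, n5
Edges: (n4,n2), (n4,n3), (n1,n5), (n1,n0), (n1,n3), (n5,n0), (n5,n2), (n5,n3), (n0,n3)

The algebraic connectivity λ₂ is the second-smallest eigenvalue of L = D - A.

Degrees: deg(n0) = 3, deg(n1) = 3, deg(n2) = 2, deg(n3) = 4, deg(n4) = 2, deg(n5) = 4.
L = D − A with rows/columns ordered (n0, n1, n2, n3, n4, n5):
  [ 3, -1,  0, -1,  0, -1]
  [-1,  3,  0, -1,  0, -1]
  [ 0,  0,  2,  0, -1, -1]
  [-1, -1,  0,  4, -1, -1]
  [ 0,  0, -1, -1,  2,  0]
  [-1, -1, -1, -1,  0,  4]
Characteristic polynomial: det(λI − L) = λ(λ² − 6λ + 6)(λ² − 8λ + 14)(λ − 4).
Roots: λ = 0; (λ² − 6λ + 6) = 0 ⇒ λ = 3 ± √3 ≈ 1.2679, 4.7321; (λ² − 8λ + 14) = 0 ⇒ λ = 4 ± √2 ≈ 2.5858, 5.4142; (λ − 4) = 0 ⇒ λ = 4.
(Check: the roots sum (with multiplicity) to 18, matching trace L = Σdeg = 2·9 = 18.)
Laplacian eigenvalues: [0.0, 1.2679, 2.5858, 4.0, 4.7321, 5.4142]. Algebraic connectivity (smallest non-zero eigenvalue) = 1.2679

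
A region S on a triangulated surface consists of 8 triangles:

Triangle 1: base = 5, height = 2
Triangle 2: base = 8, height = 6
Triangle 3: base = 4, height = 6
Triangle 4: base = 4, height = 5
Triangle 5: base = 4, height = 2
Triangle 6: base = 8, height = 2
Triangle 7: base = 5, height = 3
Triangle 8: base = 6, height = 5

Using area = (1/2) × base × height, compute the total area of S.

(1/2)×5×2 + (1/2)×8×6 + (1/2)×4×6 + (1/2)×4×5 + (1/2)×4×2 + (1/2)×8×2 + (1/2)×5×3 + (1/2)×6×5 = 85.5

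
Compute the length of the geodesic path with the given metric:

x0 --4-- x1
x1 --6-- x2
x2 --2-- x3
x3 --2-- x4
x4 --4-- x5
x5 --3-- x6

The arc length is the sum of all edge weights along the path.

Arc length = 4 + 6 + 2 + 2 + 4 + 3 = 21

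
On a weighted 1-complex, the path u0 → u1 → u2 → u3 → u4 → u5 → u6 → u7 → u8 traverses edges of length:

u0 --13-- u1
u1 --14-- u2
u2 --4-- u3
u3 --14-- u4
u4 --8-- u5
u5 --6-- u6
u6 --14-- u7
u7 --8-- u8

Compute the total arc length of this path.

Arc length = 13 + 14 + 4 + 14 + 8 + 6 + 14 + 8 = 81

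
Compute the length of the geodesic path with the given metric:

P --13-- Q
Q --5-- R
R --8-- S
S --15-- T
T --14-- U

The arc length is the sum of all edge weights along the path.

Arc length = 13 + 5 + 8 + 15 + 14 = 55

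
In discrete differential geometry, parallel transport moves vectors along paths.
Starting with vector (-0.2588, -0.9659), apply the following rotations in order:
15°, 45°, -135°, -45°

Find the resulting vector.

Total rotation: 15° + 45° + (-135°) + (-45°) = -120°. Final vector: (-0.7071, 0.7071)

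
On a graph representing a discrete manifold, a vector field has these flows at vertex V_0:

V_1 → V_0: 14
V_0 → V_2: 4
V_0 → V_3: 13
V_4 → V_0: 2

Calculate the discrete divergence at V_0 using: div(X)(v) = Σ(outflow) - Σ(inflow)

Divergence = sum of outgoing flows = (-14) + 4 + 13 + (-2) = 1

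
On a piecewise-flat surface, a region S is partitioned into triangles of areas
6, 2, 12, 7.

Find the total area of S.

6 + 2 + 12 + 7 = 27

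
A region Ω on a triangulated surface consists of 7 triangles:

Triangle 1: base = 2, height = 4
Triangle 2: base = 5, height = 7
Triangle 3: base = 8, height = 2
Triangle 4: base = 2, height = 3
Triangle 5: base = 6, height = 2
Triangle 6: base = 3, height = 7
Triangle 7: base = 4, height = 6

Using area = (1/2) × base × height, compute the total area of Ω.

(1/2)×2×4 + (1/2)×5×7 + (1/2)×8×2 + (1/2)×2×3 + (1/2)×6×2 + (1/2)×3×7 + (1/2)×4×6 = 61.0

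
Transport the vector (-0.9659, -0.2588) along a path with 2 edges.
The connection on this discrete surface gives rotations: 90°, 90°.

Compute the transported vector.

Total rotation: 90° + 90° = 180°. Final vector: (0.9659, 0.2588)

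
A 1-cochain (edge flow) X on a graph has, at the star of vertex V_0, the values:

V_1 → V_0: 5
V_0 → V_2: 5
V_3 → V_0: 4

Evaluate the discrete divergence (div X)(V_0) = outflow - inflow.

Divergence = sum of outgoing flows = (-5) + 5 + (-4) = -4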